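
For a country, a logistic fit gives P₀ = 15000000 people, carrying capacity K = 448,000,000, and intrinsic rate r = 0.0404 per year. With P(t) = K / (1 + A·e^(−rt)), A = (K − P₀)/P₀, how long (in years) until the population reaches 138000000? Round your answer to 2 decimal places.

A = (448000000 − 15000000)/15000000 = 28.86667
138000000 = 448000000/(1 + 28.86667·e^(−0.0404t)) → 1 + 28.86667·e^(−0.0404t) = 3.24638
e^(−0.0404t) = 0.077819 → t = ln(12.85032)/0.0404 = 2.55337/0.0404

t ≈ 63.20 years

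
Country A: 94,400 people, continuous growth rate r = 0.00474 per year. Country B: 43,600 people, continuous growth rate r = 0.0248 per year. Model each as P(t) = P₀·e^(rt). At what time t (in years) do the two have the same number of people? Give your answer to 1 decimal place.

94400·e^(0.00474t) = 43600·e^(0.0248t)
94400/43600 = e^((0.0248 − 0.00474)t) → ln(2.16514) = 0.02006·t
t = 0.77248 / 0.02006

t ≈ 38.5 years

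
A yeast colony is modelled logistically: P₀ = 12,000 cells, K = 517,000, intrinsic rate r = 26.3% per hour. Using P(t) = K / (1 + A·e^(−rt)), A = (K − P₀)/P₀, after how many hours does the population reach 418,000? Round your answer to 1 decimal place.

t ≈ 19.7 hours

A = (517000 − 12000)/12000 = 42.08333
418000 = 517000/(1 + 42.08333·e^(−0.263t)) → 1 + 42.08333·e^(−0.263t) = 1.23684
e^(−0.263t) = 0.005628 → t = ln(177.68519)/0.263 = 5.18001/0.263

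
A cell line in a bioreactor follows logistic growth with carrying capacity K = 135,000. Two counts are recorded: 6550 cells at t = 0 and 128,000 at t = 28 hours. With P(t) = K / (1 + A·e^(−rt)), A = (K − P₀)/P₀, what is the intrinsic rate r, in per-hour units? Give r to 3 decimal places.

r ≈ 0.210 per hour

A = (135000 − 6550)/6550 = 19.61069
128000 = 135000/(1 + 19.61069·e^(−r·28)) → e^(−28r) = (1.05469 − 1)/19.61069 = 0.002789
r = −ln(0.002789)/28 = 5.88219/28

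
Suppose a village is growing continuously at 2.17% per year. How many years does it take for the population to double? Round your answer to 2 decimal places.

doubling time = ln(2) / |r| = 0.69315 / 0.0217

doubling time ≈ 31.94 years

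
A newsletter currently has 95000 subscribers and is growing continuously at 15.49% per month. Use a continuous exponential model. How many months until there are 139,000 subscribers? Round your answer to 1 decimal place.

t ≈ 2.5 months

139000 = 95000 · e^(0.1549·t)
t = ln(139000/95000) / 0.1549 = ln(1.46316) / 0.1549 = 0.3806 / 0.1549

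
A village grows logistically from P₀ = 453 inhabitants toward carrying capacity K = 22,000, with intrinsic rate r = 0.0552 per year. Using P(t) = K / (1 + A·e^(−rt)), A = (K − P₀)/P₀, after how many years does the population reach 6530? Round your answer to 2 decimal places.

A = (22000 − 453)/453 = 47.56512
6530 = 22000/(1 + 47.56512·e^(−0.0552t)) → 1 + 47.56512·e^(−0.0552t) = 3.36907
e^(−0.0552t) = 0.049807 → t = ln(20.07759)/0.0552 = 2.9996/0.0552

t ≈ 54.34 years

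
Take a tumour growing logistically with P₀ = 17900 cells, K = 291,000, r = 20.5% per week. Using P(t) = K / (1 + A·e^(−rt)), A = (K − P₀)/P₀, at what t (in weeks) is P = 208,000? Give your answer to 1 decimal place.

A = (291000 − 17900)/17900 = 15.25698
208000 = 291000/(1 + 15.25698·e^(−0.205t)) → 1 + 15.25698·e^(−0.205t) = 1.39904
e^(−0.205t) = 0.026154 → t = ln(38.23437)/0.205 = 3.64373/0.205

t ≈ 17.8 weeks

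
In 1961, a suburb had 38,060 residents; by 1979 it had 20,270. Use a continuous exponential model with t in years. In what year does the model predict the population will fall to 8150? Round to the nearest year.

year 2005

r = ln(20270/38060) / 18 = -0.63002/18 ≈ -0.035001 per year
t = ln(8150/38060) / r = -1.54115/-0.035001 ≈ 44.03 years after 1961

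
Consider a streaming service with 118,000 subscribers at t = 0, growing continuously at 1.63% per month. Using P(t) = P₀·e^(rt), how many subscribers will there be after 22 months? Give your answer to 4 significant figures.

≈ 168,900 subscribers

P(22) = 118000 · e^(0.0163·22) = 118000 · e^(0.3586)
= 118000 · 1.43132 ≈ 168896.25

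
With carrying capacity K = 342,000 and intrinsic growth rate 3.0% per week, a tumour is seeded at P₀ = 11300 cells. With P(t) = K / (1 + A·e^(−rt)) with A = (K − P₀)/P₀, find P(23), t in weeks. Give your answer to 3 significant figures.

A = (342000 − 11300)/11300 = 29.26549
P(23) = 342000 / (1 + 29.26549·e^(−0.03·23)) = 342000 / (1 + 29.26549·0.501576)
= 342000 / 15.67887 ≈ 21812.8

≈ 21,800 cells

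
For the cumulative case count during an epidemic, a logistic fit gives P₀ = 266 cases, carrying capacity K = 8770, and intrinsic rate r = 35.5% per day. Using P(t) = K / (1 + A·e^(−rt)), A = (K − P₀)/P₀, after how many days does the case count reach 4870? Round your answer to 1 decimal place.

A = (8770 − 266)/266 = 31.96992
4870 = 8770/(1 + 31.96992·e^(−0.355t)) → 1 + 31.96992·e^(−0.355t) = 1.80082
e^(−0.355t) = 0.025049 → t = ln(39.92142)/0.355 = 3.68691/0.355

t ≈ 10.4 days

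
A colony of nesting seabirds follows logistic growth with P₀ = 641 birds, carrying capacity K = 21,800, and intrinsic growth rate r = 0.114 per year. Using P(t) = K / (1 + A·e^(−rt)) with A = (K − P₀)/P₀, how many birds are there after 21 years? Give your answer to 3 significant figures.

≈ 5,430 birds

A = (21800 − 641)/641 = 33.00936
P(21) = 21800 / (1 + 33.00936·e^(−0.114·21)) = 21800 / (1 + 33.00936·0.091264)
= 21800 / 4.01256 ≈ 5432.94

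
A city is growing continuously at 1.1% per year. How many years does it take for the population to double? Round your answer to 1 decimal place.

doubling time ≈ 63.0 years

doubling time = ln(2) / |r| = 0.69315 / 0.011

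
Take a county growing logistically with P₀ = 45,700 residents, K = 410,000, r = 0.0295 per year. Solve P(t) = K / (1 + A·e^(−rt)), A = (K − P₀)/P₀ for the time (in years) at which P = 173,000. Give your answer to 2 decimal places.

t ≈ 59.70 years

A = (410000 − 45700)/45700 = 7.97155
173000 = 410000/(1 + 7.97155·e^(−0.0295t)) → 1 + 7.97155·e^(−0.0295t) = 2.36994
e^(−0.0295t) = 0.171854 → t = ln(5.8189)/0.0295 = 1.76111/0.0295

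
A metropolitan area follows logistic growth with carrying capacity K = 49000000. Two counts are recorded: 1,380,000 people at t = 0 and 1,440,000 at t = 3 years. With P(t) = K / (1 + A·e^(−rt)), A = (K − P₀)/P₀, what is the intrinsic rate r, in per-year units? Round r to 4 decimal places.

r ≈ 0.0146 per year

A = (49000000 − 1380000)/1380000 = 34.50725
1440000 = 49000000/(1 + 34.50725·e^(−r·3)) → e^(−3r) = (34.02778 − 1)/34.50725 = 0.957126
r = −ln(0.957126)/3 = 0.04382/3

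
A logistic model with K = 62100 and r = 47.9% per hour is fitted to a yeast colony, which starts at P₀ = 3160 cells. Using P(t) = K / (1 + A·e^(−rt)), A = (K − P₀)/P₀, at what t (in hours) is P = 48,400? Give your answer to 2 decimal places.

t ≈ 8.74 hours

A = (62100 − 3160)/3160 = 18.6519
48400 = 62100/(1 + 18.6519·e^(−0.479t)) → 1 + 18.6519·e^(−0.479t) = 1.28306
e^(−0.479t) = 0.015176 → t = ln(65.8943)/0.479 = 4.18805/0.479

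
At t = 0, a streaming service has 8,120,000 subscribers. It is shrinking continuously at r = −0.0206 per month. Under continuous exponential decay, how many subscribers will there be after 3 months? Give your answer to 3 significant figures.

P(3) = 8120000 · e^(-0.0206·3) = 8120000 · e^(-0.0618)
= 8120000 · 0.94007 ≈ 7633375.56

≈ 7,630,000 subscribers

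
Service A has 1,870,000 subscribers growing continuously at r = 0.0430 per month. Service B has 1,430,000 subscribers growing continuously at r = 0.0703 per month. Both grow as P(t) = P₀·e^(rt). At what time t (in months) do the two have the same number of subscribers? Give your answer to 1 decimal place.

t ≈ 9.8 months

1870000·e^(0.043t) = 1430000·e^(0.0703t)
1870000/1430000 = e^((0.0703 − 0.043)t) → ln(1.30769) = 0.0273·t
t = 0.26826 / 0.0273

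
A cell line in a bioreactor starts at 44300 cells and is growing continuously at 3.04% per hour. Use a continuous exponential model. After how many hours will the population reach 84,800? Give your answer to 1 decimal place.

t ≈ 21.4 hours

84800 = 44300 · e^(0.0304·t)
t = ln(84800/44300) / 0.0304 = ln(1.91422) / 0.0304 = 0.64931 / 0.0304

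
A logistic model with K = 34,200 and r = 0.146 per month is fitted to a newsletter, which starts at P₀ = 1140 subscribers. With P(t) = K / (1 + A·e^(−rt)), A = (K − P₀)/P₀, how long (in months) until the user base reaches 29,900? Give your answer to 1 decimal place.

t ≈ 36.3 months

A = (34200 − 1140)/1140 = 29
29900 = 34200/(1 + 29·e^(−0.146t)) → 1 + 29·e^(−0.146t) = 1.14381
e^(−0.146t) = 0.004959 → t = ln(201.65116)/0.146 = 5.30654/0.146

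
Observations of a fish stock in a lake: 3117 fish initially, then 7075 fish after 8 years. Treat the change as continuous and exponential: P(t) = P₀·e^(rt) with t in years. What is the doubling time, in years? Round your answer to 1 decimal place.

doubling time ≈ 6.8 years

r = ln(7075/3117) / 8 = ln(2.26981) / 8 ≈ 0.102462 per year
doubling time = ln 2 / |r| = 0.69315 / 0.102462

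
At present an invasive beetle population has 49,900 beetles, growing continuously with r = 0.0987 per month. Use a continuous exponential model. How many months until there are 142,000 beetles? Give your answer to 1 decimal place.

142000 = 49900 · e^(0.0987·t)
t = ln(142000/49900) / 0.0987 = ln(2.84569) / 0.0987 = 1.04581 / 0.0987

t ≈ 10.6 months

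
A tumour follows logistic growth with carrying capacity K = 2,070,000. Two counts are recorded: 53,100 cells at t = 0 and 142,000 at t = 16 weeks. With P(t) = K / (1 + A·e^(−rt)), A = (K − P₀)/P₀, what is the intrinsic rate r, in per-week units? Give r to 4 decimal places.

A = (2070000 − 53100)/53100 = 37.98305
142000 = 2070000/(1 + 37.98305·e^(−r·16)) → e^(−16r) = (14.57746 − 1)/37.98305 = 0.357461
r = −ln(0.357461)/16 = 1.02873/16

r ≈ 0.0643 per week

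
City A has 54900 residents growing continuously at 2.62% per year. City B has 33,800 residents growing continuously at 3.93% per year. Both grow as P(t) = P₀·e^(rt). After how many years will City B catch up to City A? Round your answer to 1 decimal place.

t ≈ 37.0 years

54900·e^(0.0262t) = 33800·e^(0.0393t)
54900/33800 = e^((0.0393 − 0.0262)t) → ln(1.62426) = 0.0131·t
t = 0.48505 / 0.0131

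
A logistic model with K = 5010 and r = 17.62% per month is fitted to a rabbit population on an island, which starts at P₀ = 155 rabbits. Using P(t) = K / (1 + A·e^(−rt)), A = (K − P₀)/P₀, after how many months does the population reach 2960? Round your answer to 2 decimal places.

t ≈ 21.63 months

A = (5010 − 155)/155 = 31.32258
2960 = 5010/(1 + 31.32258·e^(−0.1762t)) → 1 + 31.32258·e^(−0.1762t) = 1.69257
e^(−0.1762t) = 0.022111 → t = ln(45.22675)/0.1762 = 3.81169/0.1762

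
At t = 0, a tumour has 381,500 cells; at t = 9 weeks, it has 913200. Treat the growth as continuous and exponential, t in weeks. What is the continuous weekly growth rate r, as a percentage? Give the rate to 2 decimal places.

r ≈ 9.70% per week

913200 = 381500 · e^(r·9)
e^(9r) = 913200/381500 = 2.39371
r = ln(2.39371) / 9 = 0.87284 / 9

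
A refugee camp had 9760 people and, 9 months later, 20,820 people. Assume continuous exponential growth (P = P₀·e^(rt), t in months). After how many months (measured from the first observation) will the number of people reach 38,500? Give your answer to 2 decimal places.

r = ln(20820/9760) / 9 ≈ 0.08418 per month
t = ln(38500/9760) / r = 1.37237 / 0.08418 ≈ 16.303

t ≈ 16.30 months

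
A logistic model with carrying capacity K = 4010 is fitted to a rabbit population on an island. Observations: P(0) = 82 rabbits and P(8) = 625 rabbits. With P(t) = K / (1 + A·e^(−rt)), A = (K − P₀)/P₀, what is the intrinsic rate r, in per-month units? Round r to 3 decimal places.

A = (4010 − 82)/82 = 47.90244
625 = 4010/(1 + 47.90244·e^(−r·8)) → e^(−8r) = (6.416 − 1)/47.90244 = 0.113063
r = −ln(0.113063)/8 = 2.17981/8

r ≈ 0.272 per month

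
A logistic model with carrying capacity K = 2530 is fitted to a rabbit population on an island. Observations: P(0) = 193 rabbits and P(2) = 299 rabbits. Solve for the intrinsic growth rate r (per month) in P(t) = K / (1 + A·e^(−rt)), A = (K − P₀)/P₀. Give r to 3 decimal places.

r ≈ 0.242 per month

A = (2530 − 193)/193 = 12.10881
299 = 2530/(1 + 12.10881·e^(−r·2)) → e^(−2r) = (8.46154 − 1)/12.10881 = 0.616207
r = −ln(0.616207)/2 = 0.48417/2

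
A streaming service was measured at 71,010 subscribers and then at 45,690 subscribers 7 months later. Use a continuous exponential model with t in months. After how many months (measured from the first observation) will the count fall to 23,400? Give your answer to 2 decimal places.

r = ln(45690/71010) / 7 ≈ -0.062992 per month
t = ln(23400/71010) / r = -1.11008 / -0.062992 ≈ 17.623

t ≈ 17.62 months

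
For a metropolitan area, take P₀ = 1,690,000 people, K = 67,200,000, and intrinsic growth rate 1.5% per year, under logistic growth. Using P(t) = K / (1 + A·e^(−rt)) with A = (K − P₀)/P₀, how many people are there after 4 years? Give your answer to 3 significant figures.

≈ 1,790,000 people

A = (67200000 − 1690000)/1690000 = 38.76331
P(4) = 67200000 / (1 + 38.76331·e^(−0.015·4)) = 67200000 / (1 + 38.76331·0.941765)
= 67200000 / 37.50591 ≈ 1791717.44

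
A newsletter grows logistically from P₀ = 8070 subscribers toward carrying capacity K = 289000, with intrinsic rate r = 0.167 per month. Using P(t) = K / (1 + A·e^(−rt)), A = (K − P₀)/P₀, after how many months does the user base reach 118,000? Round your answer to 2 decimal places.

t ≈ 19.04 months

A = (289000 − 8070)/8070 = 34.81165
118000 = 289000/(1 + 34.81165·e^(−0.167t)) → 1 + 34.81165·e^(−0.167t) = 2.44915
e^(−0.167t) = 0.041628 → t = ln(24.02207)/0.167 = 3.17897/0.167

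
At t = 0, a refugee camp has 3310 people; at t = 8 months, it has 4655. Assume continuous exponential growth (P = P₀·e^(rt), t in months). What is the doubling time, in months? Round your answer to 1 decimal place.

r = ln(4655/3310) / 8 = ln(1.40634) / 8 ≈ 0.042624 per month
doubling time = ln 2 / |r| = 0.69315 / 0.042624

doubling time ≈ 16.3 months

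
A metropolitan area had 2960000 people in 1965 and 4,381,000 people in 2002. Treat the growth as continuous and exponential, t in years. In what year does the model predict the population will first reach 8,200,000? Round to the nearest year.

r = ln(4381000/2960000) / 37 = 0.39209/37 ≈ 0.010597 per year
t = ln(8200000/2960000) / r = 1.01894/0.010597 ≈ 96.15 years after 1965

year 2061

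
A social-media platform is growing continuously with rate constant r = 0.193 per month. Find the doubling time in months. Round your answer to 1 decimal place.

doubling time = ln(2) / |r| = 0.69315 / 0.193

doubling time ≈ 3.6 months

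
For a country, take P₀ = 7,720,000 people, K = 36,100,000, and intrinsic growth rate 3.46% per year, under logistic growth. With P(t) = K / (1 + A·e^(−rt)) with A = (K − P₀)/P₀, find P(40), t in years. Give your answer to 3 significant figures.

≈ 18,800,000 people

A = (36100000 − 7720000)/7720000 = 3.67617
P(40) = 36100000 / (1 + 3.67617·e^(−0.0346·40)) = 36100000 / (1 + 3.67617·0.250574)
= 36100000 / 1.92115 ≈ 18790804.11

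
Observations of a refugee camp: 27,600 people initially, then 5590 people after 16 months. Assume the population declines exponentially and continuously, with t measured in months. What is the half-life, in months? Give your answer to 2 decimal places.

r = ln(5590/27600) / 16 = ln(0.20254) / 16 ≈ -0.099802 per month
half-life = ln 2 / |r| = 0.69315 / 0.099802

half-life ≈ 6.95 months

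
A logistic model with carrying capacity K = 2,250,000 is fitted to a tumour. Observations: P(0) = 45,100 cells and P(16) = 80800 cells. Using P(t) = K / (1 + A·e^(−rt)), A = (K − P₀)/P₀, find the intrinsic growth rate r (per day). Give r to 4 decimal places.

r ≈ 0.0375 per day

A = (2250000 − 45100)/45100 = 48.88914
80800 = 2250000/(1 + 48.88914·e^(−r·16)) → e^(−16r) = (27.84653 − 1)/48.88914 = 0.549131
r = −ln(0.549131)/16 = 0.59942/16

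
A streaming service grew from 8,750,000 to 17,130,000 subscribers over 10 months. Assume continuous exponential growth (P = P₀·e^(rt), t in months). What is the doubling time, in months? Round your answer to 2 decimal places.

doubling time ≈ 10.32 months

r = ln(17130000/8750000) / 10 = ln(1.95771) / 10 ≈ 0.067178 per month
doubling time = ln 2 / |r| = 0.69315 / 0.067178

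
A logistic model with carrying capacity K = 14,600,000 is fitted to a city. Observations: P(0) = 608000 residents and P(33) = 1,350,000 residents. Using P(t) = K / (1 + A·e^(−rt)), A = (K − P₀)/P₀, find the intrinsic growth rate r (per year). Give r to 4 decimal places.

r ≈ 0.0258 per year

A = (14600000 − 608000)/608000 = 23.01316
1350000 = 14600000/(1 + 23.01316·e^(−r·33)) → e^(−33r) = (10.81481 − 1)/23.01316 = 0.426487
r = −ln(0.426487)/33 = 0.85217/33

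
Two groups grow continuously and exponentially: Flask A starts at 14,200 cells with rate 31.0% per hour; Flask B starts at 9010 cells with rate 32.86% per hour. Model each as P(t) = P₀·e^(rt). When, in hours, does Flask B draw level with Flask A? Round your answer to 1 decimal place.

t ≈ 24.5 hours

14200·e^(0.31t) = 9010·e^(0.3286t)
14200/9010 = e^((0.3286 − 0.31)t) → ln(1.57603) = 0.0186·t
t = 0.45491 / 0.0186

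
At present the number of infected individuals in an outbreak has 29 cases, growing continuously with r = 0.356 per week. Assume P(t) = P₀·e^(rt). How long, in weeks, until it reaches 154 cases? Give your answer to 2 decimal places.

t ≈ 4.69 weeks

154 = 29 · e^(0.356·t)
t = ln(154/29) / 0.356 = ln(5.31034) / 0.356 = 1.66966 / 0.356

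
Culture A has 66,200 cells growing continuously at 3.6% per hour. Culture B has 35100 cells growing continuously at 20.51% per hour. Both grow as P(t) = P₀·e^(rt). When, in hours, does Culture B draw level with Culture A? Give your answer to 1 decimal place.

66200·e^(0.036t) = 35100·e^(0.2051t)
66200/35100 = e^((0.2051 − 0.036)t) → ln(1.88604) = 0.1691·t
t = 0.63448 / 0.1691

t ≈ 3.8 hours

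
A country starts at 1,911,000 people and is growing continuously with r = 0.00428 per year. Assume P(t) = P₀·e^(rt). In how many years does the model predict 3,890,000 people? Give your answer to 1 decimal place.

3890000 = 1911000 · e^(0.00428·t)
t = ln(3890000/1911000) / 0.00428 = ln(2.03558) / 0.00428 = 0.71078 / 0.00428

t ≈ 166.1 years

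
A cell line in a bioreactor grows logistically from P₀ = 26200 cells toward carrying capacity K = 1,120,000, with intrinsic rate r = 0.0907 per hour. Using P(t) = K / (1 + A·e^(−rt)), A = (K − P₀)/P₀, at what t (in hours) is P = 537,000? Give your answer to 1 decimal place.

t ≈ 40.2 hours

A = (1120000 − 26200)/26200 = 41.74809
537000 = 1120000/(1 + 41.74809·e^(−0.0907t)) → 1 + 41.74809·e^(−0.0907t) = 2.08566
e^(−0.0907t) = 0.026005 → t = ln(38.45407)/0.0907 = 3.64946/0.0907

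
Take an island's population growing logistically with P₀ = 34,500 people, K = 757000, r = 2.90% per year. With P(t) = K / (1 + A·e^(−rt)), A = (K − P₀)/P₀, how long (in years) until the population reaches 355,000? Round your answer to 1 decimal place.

t ≈ 100.6 years

A = (757000 − 34500)/34500 = 20.94203
355000 = 757000/(1 + 20.94203·e^(−0.029t)) → 1 + 20.94203·e^(−0.029t) = 2.13239
e^(−0.029t) = 0.054073 → t = ln(18.49358)/0.029 = 2.91742/0.029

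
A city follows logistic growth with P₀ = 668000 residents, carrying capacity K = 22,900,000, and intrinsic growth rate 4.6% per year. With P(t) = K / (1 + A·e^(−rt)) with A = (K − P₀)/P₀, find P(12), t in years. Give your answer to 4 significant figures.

≈ 1,136,000 residents

A = (22900000 − 668000)/668000 = 33.28144
P(12) = 22900000 / (1 + 33.28144·e^(−0.046·12)) = 22900000 / (1 + 33.28144·0.575797)
= 22900000 / 20.16335 ≈ 1135723.76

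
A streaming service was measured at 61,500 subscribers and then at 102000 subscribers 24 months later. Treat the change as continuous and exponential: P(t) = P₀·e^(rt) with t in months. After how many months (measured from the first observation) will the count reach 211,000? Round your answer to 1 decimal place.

t ≈ 58.5 months

r = ln(102000/61500) / 24 ≈ 0.021081 per month
t = ln(211000/61500) / r = 1.23282 / 0.021081 ≈ 58.481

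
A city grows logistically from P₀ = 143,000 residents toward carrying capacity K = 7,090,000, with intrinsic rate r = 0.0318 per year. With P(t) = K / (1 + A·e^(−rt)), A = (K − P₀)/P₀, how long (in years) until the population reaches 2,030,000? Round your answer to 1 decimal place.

A = (7090000 − 143000)/143000 = 48.58042
2030000 = 7090000/(1 + 48.58042·e^(−0.0318t)) → 1 + 48.58042·e^(−0.0318t) = 3.49261
e^(−0.0318t) = 0.051309 → t = ln(19.48977)/0.0318 = 2.96989/0.0318

t ≈ 93.4 years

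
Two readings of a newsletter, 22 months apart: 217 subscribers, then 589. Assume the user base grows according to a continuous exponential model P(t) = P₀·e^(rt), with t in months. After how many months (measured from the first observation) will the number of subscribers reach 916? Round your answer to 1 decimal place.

t ≈ 31.7 months

r = ln(589/217) / 22 ≈ 0.045388 per month
t = ln(916/217) / r = 1.44012 / 0.045388 ≈ 31.729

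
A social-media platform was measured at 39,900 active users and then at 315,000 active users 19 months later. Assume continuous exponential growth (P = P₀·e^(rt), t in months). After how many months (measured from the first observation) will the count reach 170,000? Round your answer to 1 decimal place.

t ≈ 13.3 months

r = ln(315000/39900) / 19 ≈ 0.108747 per month
t = ln(170000/39900) / r = 1.44942 / 0.108747 ≈ 13.328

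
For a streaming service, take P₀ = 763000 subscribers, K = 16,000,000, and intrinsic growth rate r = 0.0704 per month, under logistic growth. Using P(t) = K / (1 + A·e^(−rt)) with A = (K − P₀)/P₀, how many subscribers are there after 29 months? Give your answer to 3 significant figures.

≈ 4,450,000 subscribers

A = (16000000 − 763000)/763000 = 19.96986
P(29) = 16000000 / (1 + 19.96986·e^(−0.0704·29)) = 16000000 / (1 + 19.96986·0.129821)
= 16000000 / 3.5925 ≈ 4453718.96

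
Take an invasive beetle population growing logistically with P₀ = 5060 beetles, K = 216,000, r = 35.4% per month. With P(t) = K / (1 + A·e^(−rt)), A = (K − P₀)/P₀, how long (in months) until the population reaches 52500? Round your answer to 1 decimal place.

A = (216000 − 5060)/5060 = 41.68775
52500 = 216000/(1 + 41.68775·e^(−0.354t)) → 1 + 41.68775·e^(−0.354t) = 4.11429
e^(−0.354t) = 0.074705 → t = ln(13.38597)/0.354 = 2.59421/0.354

t ≈ 7.3 months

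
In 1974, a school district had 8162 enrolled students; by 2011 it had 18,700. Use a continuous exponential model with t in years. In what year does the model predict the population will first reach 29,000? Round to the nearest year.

r = ln(18700/8162) / 37 = 0.82903/37 ≈ 0.022406 per year
t = ln(29000/8162) / r = 1.26781/0.022406 ≈ 56.58 years after 1974

year 2031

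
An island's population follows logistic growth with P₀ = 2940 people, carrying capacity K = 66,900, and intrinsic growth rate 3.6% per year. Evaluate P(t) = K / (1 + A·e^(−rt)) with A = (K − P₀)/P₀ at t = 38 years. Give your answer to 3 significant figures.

≈ 10,200 people

A = (66900 − 2940)/2940 = 21.7551
P(38) = 66900 / (1 + 21.7551·e^(−0.036·38)) = 66900 / (1 + 21.7551·0.254616)
= 66900 / 6.53919 ≈ 10230.62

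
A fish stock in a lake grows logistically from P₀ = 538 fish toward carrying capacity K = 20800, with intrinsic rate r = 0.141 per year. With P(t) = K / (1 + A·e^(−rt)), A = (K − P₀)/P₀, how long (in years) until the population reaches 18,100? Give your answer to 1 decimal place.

A = (20800 − 538)/538 = 37.66171
18100 = 20800/(1 + 37.66171·e^(−0.141t)) → 1 + 37.66171·e^(−0.141t) = 1.14917
e^(−0.141t) = 0.003961 → t = ln(252.47295)/0.141 = 5.5313/0.141

t ≈ 39.2 years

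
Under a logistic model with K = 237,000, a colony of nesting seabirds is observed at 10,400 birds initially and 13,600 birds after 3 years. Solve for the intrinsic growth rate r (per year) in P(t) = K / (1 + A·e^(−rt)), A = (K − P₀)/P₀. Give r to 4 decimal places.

r ≈ 0.0942 per year

A = (237000 − 10400)/10400 = 21.78846
13600 = 237000/(1 + 21.78846·e^(−r·3)) → e^(−3r) = (17.42647 − 1)/21.78846 = 0.753907
r = −ln(0.753907)/3 = 0.28249/3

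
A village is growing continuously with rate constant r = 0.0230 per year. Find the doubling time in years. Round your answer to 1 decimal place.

doubling time = ln(2) / |r| = 0.69315 / 0.023

doubling time ≈ 30.1 years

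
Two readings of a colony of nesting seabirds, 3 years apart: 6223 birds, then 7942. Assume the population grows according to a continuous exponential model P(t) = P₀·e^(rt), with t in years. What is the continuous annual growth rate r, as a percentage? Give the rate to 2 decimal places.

7942 = 6223 · e^(r·3)
e^(3r) = 7942/6223 = 1.27623
r = ln(1.27623) / 3 = 0.24391 / 3

r ≈ 8.13% per year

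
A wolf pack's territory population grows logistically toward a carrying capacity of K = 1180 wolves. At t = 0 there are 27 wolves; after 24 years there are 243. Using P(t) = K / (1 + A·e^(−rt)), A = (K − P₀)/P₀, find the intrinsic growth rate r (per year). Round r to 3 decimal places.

A = (1180 − 27)/27 = 42.7037
243 = 1180/(1 + 42.7037·e^(−r·24)) → e^(−24r) = (4.85597 − 1)/42.7037 = 0.090296
r = −ln(0.090296)/24 = 2.40466/24

r ≈ 0.100 per year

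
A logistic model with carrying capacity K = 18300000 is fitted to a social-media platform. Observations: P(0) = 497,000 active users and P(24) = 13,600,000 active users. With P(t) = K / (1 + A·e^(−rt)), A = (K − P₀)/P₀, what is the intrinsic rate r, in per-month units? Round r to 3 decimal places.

A = (18300000 − 497000)/497000 = 35.82093
13600000 = 18300000/(1 + 35.82093·e^(−r·24)) → e^(−24r) = (1.34559 − 1)/35.82093 = 0.009648
r = −ln(0.009648)/24 = 4.64104/24

r ≈ 0.193 per month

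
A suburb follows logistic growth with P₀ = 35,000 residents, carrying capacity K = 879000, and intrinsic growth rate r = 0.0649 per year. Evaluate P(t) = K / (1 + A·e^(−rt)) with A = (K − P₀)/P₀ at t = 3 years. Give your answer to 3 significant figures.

A = (879000 − 35000)/35000 = 24.11429
P(3) = 879000 / (1 + 24.11429·e^(−0.0649·3)) = 879000 / (1 + 24.11429·0.823082)
= 879000 / 20.84802 ≈ 42162.27

≈ 42,200 residents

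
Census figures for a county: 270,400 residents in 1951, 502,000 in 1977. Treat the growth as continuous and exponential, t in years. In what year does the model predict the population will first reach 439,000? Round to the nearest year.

year 1971

r = ln(502000/270400) / 26 = 0.6187/26 ≈ 0.023796 per year
t = ln(439000/270400) / r = 0.4846/0.023796 ≈ 20.36 years after 1951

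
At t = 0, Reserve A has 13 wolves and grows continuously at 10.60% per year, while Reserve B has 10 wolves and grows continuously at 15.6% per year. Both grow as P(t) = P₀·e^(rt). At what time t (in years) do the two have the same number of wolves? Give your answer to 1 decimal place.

t ≈ 5.2 years

13·e^(0.106t) = 10·e^(0.156t)
13/10 = e^((0.156 − 0.106)t) → ln(1.3) = 0.05·t
t = 0.26236 / 0.05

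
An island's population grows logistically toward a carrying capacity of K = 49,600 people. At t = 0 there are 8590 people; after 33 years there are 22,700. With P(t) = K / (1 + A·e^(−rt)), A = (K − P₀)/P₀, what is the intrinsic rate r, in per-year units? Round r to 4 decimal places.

A = (49600 − 8590)/8590 = 4.77416
22700 = 49600/(1 + 4.77416·e^(−r·33)) → e^(−33r) = (2.18502 − 1)/4.77416 = 0.248216
r = −ln(0.248216)/33 = 1.39346/33

r ≈ 0.0422 per year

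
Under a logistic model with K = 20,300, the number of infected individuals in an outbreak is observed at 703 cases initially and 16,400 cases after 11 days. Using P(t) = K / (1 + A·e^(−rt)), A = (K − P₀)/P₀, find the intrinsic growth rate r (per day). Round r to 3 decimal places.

A = (20300 − 703)/703 = 27.87624
16400 = 20300/(1 + 27.87624·e^(−r·11)) → e^(−11r) = (1.2378 − 1)/27.87624 = 0.008531
r = −ln(0.008531)/11 = 4.76408/11

r ≈ 0.433 per day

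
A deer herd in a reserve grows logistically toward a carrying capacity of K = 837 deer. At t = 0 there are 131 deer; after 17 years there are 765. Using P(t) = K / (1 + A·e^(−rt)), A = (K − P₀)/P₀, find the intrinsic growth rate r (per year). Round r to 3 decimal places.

r ≈ 0.238 per year

A = (837 − 131)/131 = 5.38931
765 = 837/(1 + 5.38931·e^(−r·17)) → e^(−17r) = (1.09412 − 1)/5.38931 = 0.017464
r = −ln(0.017464)/17 = 4.04763/17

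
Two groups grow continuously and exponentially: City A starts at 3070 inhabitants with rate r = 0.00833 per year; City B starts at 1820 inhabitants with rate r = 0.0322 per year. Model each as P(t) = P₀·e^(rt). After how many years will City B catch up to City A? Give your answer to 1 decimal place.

3070·e^(0.00833t) = 1820·e^(0.0322t)
3070/1820 = e^((0.0322 − 0.00833)t) → ln(1.68681) = 0.02387·t
t = 0.52284 / 0.02387

t ≈ 21.9 years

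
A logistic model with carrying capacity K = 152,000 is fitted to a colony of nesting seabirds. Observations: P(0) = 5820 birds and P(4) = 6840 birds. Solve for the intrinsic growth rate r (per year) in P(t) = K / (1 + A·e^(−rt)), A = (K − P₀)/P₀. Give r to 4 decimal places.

A = (152000 − 5820)/5820 = 25.11684
6840 = 152000/(1 + 25.11684·e^(−r·4)) → e^(−4r) = (22.22222 − 1)/25.11684 = 0.84494
r = −ln(0.84494)/4 = 0.16849/4

r ≈ 0.0421 per year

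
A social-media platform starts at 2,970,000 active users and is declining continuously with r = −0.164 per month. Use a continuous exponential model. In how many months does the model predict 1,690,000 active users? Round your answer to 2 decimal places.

1690000 = 2970000 · e^(-0.164·t)
t = ln(1690000/2970000) / -0.164 = ln(0.56902) / -0.164 = -0.56383 / -0.164

t ≈ 3.44 months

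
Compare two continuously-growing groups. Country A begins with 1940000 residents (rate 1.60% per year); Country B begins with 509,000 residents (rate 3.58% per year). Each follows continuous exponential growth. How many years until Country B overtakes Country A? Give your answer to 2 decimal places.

1940000·e^(0.016t) = 509000·e^(0.0358t)
1940000/509000 = e^((0.0358 − 0.016)t) → ln(3.81139) = 0.0198·t
t = 1.338 / 0.0198

t ≈ 67.58 years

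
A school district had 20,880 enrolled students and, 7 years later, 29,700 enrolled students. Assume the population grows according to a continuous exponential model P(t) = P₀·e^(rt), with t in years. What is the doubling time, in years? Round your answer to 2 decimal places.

doubling time ≈ 13.77 years

r = ln(29700/20880) / 7 = ln(1.42241) / 7 ≈ 0.050336 per year
doubling time = ln 2 / |r| = 0.69315 / 0.050336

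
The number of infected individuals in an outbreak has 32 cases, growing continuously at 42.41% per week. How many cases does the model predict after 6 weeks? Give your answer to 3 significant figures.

≈ 408 cases

P(6) = 32 · e^(0.4241·6) = 32 · e^(2.5446)
= 32 · 12.73813 ≈ 407.62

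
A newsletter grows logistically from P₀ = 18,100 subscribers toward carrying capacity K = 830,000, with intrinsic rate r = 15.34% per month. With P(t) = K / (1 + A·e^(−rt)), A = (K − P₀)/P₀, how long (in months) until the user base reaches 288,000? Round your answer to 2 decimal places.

t ≈ 20.67 months

A = (830000 − 18100)/18100 = 44.85635
288000 = 830000/(1 + 44.85635·e^(−0.1534t)) → 1 + 44.85635·e^(−0.1534t) = 2.88194
e^(−0.1534t) = 0.041955 → t = ln(23.83511)/0.1534 = 3.17116/0.1534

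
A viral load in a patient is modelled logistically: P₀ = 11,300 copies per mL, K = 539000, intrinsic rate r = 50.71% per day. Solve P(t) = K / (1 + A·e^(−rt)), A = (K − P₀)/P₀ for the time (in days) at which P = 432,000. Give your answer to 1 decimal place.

A = (539000 − 11300)/11300 = 46.69912
432000 = 539000/(1 + 46.69912·e^(−0.5071t)) → 1 + 46.69912·e^(−0.5071t) = 1.24769
e^(−0.5071t) = 0.005304 → t = ln(188.54222)/0.5071 = 5.23932/0.5071

t ≈ 10.3 days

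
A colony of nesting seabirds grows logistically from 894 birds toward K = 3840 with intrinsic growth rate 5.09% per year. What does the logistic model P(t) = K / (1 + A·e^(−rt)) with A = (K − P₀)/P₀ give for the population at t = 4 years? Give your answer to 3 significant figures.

A = (3840 − 894)/894 = 3.2953
P(4) = 3840 / (1 + 3.2953·e^(−0.0509·4)) = 3840 / (1 + 3.2953·0.815789)
= 3840 / 3.68827 ≈ 1041.14

≈ 1,040 birds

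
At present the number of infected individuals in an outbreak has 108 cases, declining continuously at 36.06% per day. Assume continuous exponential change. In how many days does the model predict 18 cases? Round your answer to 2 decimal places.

18 = 108 · e^(-0.3606·t)
t = ln(18/108) / -0.3606 = ln(0.16667) / -0.3606 = -1.79176 / -0.3606

t ≈ 4.97 days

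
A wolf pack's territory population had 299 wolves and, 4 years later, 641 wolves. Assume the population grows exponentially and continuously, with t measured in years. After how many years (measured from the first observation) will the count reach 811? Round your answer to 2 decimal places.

t ≈ 5.23 years

r = ln(641/299) / 4 ≈ 0.190646 per year
t = ln(811/299) / r = 0.99782 / 0.190646 ≈ 5.234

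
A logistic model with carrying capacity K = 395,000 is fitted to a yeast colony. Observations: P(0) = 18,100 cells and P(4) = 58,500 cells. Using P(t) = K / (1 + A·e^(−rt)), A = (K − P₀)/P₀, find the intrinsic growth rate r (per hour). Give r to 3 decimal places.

A = (395000 − 18100)/18100 = 20.8232
58500 = 395000/(1 + 20.8232·e^(−r·4)) → e^(−4r) = (6.75214 − 1)/20.8232 = 0.276237
r = −ln(0.276237)/4 = 1.2865/4

r ≈ 0.322 per hour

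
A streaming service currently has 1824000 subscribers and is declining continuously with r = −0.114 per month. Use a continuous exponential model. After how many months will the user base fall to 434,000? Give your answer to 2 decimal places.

t ≈ 12.59 months

434000 = 1824000 · e^(-0.114·t)
t = ln(434000/1824000) / -0.114 = ln(0.23794) / -0.114 = -1.43574 / -0.114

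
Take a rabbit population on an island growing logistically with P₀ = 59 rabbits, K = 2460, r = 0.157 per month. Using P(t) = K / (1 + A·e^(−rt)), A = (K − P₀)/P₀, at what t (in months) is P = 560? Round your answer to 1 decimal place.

t ≈ 15.8 months

A = (2460 − 59)/59 = 40.69492
560 = 2460/(1 + 40.69492·e^(−0.157t)) → 1 + 40.69492·e^(−0.157t) = 4.39286
e^(−0.157t) = 0.083373 → t = ln(11.99429)/0.157 = 2.48443/0.157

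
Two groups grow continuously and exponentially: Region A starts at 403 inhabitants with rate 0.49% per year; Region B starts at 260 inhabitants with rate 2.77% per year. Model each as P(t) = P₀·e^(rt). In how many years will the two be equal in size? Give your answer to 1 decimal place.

403·e^(0.0049t) = 260·e^(0.0277t)
403/260 = e^((0.0277 − 0.0049)t) → ln(1.55) = 0.0228·t
t = 0.43825 / 0.0228

t ≈ 19.2 years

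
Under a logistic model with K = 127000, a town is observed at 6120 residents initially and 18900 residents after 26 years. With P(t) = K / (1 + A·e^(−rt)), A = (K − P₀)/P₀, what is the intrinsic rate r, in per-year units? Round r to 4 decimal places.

r ≈ 0.0477 per year

A = (127000 − 6120)/6120 = 19.75163
18900 = 127000/(1 + 19.75163·e^(−r·26)) → e^(−26r) = (6.71958 − 1)/19.75163 = 0.289575
r = −ln(0.289575)/26 = 1.23934/26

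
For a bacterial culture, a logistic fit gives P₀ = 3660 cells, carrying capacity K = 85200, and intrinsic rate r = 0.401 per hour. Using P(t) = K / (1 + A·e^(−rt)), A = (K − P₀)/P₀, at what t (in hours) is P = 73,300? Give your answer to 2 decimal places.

A = (85200 − 3660)/3660 = 22.27869
73300 = 85200/(1 + 22.27869·e^(−0.401t)) → 1 + 22.27869·e^(−0.401t) = 1.16235
e^(−0.401t) = 0.007287 → t = ln(137.22923)/0.401 = 4.92165/0.401

t ≈ 12.27 hours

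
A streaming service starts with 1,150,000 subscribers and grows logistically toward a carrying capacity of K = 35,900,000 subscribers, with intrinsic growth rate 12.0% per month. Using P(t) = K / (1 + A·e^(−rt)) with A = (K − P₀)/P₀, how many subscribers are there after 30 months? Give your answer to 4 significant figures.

≈ 19,660,000 subscribers

A = (35900000 − 1150000)/1150000 = 30.21739
P(30) = 35900000 / (1 + 30.21739·e^(−0.12·30)) = 35900000 / (1 + 30.21739·0.027324)
= 35900000 / 1.82565 ≈ 19664211.8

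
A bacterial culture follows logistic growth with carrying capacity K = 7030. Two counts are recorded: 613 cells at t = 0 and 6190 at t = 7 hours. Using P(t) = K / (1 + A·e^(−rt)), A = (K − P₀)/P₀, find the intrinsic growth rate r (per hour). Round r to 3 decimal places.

r ≈ 0.621 per hour

A = (7030 − 613)/613 = 10.46819
6190 = 7030/(1 + 10.46819·e^(−r·7)) → e^(−7r) = (1.1357 − 1)/10.46819 = 0.012963
r = −ln(0.012963)/7 = 4.34563/7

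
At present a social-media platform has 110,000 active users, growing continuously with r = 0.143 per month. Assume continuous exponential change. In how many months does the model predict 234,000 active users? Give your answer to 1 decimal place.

t ≈ 5.3 months

234000 = 110000 · e^(0.143·t)
t = ln(234000/110000) / 0.143 = ln(2.12727) / 0.143 = 0.75484 / 0.143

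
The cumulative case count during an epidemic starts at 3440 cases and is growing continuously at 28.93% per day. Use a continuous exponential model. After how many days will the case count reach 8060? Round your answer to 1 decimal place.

t ≈ 2.9 days

8060 = 3440 · e^(0.2893·t)
t = ln(8060/3440) / 0.2893 = ln(2.34302) / 0.2893 = 0.85144 / 0.2893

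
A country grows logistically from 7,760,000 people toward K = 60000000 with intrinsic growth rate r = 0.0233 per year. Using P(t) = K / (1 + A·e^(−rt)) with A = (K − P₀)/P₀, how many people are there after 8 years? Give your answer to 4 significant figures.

A = (60000000 − 7760000)/7760000 = 6.73196
P(8) = 60000000 / (1 + 6.73196·e^(−0.0233·8)) = 60000000 / (1 + 6.73196·0.829942)
= 60000000 / 6.58713 ≈ 9108667.81

≈ 9,109,000 people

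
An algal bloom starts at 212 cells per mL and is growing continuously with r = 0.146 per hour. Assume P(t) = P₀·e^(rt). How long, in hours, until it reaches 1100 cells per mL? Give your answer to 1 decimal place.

1100 = 212 · e^(0.146·t)
t = ln(1100/212) / 0.146 = ln(5.18868) / 0.146 = 1.64648 / 0.146

t ≈ 11.3 hours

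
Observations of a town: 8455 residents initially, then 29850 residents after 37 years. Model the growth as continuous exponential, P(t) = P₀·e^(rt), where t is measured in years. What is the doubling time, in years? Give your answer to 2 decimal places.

doubling time ≈ 20.33 years

r = ln(29850/8455) / 37 = ln(3.53046) / 37 ≈ 0.034093 per year
doubling time = ln 2 / |r| = 0.69315 / 0.034093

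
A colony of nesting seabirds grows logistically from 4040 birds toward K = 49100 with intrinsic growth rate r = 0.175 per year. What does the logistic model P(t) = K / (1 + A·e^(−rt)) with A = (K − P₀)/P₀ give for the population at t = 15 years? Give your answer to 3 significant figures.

≈ 27,200 birds

A = (49100 − 4040)/4040 = 11.15347
P(15) = 49100 / (1 + 11.15347·e^(−0.175·15)) = 49100 / (1 + 11.15347·0.07244)
= 49100 / 1.80795 ≈ 27157.77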